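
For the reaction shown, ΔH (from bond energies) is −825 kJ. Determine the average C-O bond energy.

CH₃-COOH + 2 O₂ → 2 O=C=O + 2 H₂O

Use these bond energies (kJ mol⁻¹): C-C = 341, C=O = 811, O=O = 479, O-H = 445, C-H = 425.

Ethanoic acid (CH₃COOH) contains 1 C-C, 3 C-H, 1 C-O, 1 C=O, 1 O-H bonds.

Let D be the C-O bond energy.
Σ(broken) = 1×341 + 3×425 + 1×D + 1×811 + 1×445 + 2×479 = 3830 + D
Σ(formed) = 4×811 + 4×445 = 5024
ΔH = Σ(broken) − Σ(formed) = (3830 + D) − (5024) = −1194 + D
Setting this equal to −825 kJ gives D = 369 kJ/mol.

D(C-O) ≈ 369 kJ/mol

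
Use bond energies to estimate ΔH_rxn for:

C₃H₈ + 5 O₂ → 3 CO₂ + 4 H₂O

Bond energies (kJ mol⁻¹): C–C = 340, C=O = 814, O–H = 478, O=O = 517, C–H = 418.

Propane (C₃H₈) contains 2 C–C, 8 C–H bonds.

ΔH ≈ −2099 kJ

Bonds broken (reactants):
  C–C: 2 × 340 = 680
  C–H: 8 × 418 = 3344
  O=O: 5 × 517 = 2585
  Σ(broken) = 6609 kJ
Bonds formed (products):
  C=O: 6 × 814 = 4884
  O–H: 8 × 478 = 3824
  Σ(formed) = 8708 kJ
ΔH = Σ(broken) − Σ(formed) = 6609 − 8708 = −2099 kJ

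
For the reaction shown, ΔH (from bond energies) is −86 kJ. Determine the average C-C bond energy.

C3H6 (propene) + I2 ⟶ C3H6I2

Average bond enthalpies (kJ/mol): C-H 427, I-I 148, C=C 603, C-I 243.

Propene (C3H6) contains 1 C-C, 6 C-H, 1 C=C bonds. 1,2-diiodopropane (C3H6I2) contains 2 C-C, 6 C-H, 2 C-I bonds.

Let D be the C-C bond energy.
Σ(broken) = 1×D + 6×427 + 1×603 + 1×148 = 3313 + D
Σ(formed) = 2×D + 6×427 + 2×243 = 3048 + 2D
ΔH = Σ(broken) − Σ(formed) = (3313 + D) − (3048 + 2D) = +265 − D
Setting this equal to −86 kJ gives D = 351 kJ/mol.

D(C-C) ≈ 351 kJ/mol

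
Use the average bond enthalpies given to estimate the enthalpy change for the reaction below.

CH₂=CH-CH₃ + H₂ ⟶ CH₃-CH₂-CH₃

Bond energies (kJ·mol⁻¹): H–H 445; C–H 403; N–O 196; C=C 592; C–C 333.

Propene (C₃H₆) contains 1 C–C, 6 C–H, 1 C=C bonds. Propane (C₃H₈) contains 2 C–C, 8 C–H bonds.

ΔH ≈ −102 kJ

Bonds broken (reactants):
  C–C: 1 × 333 = 333
  C–H: 6 × 403 = 2418
  C=C: 1 × 592 = 592
  H–H: 1 × 445 = 445
  Σ(broken) = 3788 kJ
Bonds formed (products):
  C–C: 2 × 333 = 666
  C–H: 8 × 403 = 3224
  Σ(formed) = 3890 kJ
ΔH = Σ(broken) − Σ(formed) = 3788 − 3890 = −102 kJ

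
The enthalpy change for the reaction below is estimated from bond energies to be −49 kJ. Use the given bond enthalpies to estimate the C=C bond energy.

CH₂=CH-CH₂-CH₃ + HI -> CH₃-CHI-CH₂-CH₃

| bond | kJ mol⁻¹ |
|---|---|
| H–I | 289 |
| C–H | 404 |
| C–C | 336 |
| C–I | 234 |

D(C=C) ≈ 636 kJ/mol

Let D be the C=C bond energy.
Σ(broken) = 2×336 + 8×404 + 1×D + 1×289 = 4193 + D
Σ(formed) = 3×336 + 9×404 + 1×234 = 4878
ΔH = Σ(broken) − Σ(formed) = (4193 + D) − (4878) = −685 + D
Setting this equal to −49 kJ gives D = 636 kJ/mol.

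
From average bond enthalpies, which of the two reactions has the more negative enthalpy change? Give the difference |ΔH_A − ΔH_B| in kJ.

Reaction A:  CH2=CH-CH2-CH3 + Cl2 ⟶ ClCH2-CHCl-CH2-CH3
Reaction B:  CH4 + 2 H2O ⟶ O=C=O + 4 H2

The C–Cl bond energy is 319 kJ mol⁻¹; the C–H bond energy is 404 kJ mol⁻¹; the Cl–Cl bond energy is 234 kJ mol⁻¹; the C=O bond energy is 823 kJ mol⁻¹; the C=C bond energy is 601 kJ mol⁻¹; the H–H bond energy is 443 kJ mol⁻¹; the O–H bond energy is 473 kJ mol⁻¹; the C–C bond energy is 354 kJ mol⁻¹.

Reaction A:
  Bonds broken (reactants):
    C–C: 2 × 354 = 708
    C–H: 8 × 404 = 3232
    C=C: 1 × 601 = 601
    Cl–Cl: 1 × 234 = 234
    Σ(broken) = 4775 kJ
  Bonds formed (products):
    C–C: 3 × 354 = 1062
    C–Cl: 2 × 319 = 638
    C–H: 8 × 404 = 3232
    Σ(formed) = 4932 kJ
  ΔH_A = 4775 − 4932 = −157 kJ
Reaction B:
  Bonds broken (reactants):
    C–H: 4 × 404 = 1616
    O–H: 4 × 473 = 1892
    Σ(broken) = 3508 kJ
  Bonds formed (products):
    C=O: 2 × 823 = 1646
    H–H: 4 × 443 = 1772
    Σ(formed) = 3418 kJ
  ΔH_B = 3508 − 3418 = +90 kJ
ΔH_A − ΔH_B = −247 kJ, so reaction A has the more negative ΔH; |ΔH_A − ΔH_B| = 247 kJ.

Reaction A, by 247 kJ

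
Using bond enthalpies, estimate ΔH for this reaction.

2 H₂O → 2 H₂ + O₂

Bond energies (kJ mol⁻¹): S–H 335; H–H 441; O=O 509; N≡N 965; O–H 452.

ΔH ≈ +417 kJ

Bonds broken (reactants):
  O–H: 4 × 452 = 1808
  Σ(broken) = 1808 kJ
Bonds formed (products):
  H–H: 2 × 441 = 882
  O=O: 1 × 509 = 509
  Σ(formed) = 1391 kJ
ΔH = Σ(broken) − Σ(formed) = 1808 − 1391 = +417 kJ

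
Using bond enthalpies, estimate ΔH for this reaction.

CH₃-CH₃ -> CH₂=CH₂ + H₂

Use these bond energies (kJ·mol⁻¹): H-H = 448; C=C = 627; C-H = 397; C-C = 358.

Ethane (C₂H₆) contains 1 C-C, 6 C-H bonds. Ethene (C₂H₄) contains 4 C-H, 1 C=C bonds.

Bonds broken (reactants):
  C-C: 1 × 358 = 358
  C-H: 6 × 397 = 2382
  Σ(broken) = 2740 kJ
Bonds formed (products):
  C-H: 4 × 397 = 1588
  C=C: 1 × 627 = 627
  H-H: 1 × 448 = 448
  Σ(formed) = 2663 kJ
ΔH = Σ(broken) − Σ(formed) = 2740 − 2663 = +77 kJ

ΔH ≈ +77 kJ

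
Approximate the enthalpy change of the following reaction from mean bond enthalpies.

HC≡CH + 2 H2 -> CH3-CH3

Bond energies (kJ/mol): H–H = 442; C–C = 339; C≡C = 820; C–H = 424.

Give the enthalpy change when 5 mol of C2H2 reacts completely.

Bonds broken (reactants):
  C≡C: 1 × 820 = 820
  C–H: 2 × 424 = 848
  H–H: 2 × 442 = 884
  Σ(broken) = 2552 kJ
Bonds formed (products):
  C–C: 1 × 339 = 339
  C–H: 6 × 424 = 2544
  Σ(formed) = 2883 kJ
ΔH = Σ(broken) − Σ(formed) = 2552 − 2883 = −331 kJ
For 5× the reaction as written: 5 × (−331) = −1655 kJ

ΔH = −1655 kJ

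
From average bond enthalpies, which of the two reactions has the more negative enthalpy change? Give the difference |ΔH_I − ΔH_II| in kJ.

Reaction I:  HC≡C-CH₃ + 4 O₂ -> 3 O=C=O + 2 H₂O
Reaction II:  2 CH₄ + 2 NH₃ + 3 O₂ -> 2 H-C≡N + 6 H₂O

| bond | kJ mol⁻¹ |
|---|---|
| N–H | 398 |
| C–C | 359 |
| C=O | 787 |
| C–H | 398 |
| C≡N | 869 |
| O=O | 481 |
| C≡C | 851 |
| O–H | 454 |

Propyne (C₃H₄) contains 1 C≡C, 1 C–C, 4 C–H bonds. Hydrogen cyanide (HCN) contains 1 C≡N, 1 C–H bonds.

Reaction I:
  Bonds broken (reactants):
    C≡C: 1 × 851 = 851
    C–C: 1 × 359 = 359
    C–H: 4 × 398 = 1592
    O=O: 4 × 481 = 1924
    Σ(broken) = 4726 kJ
  Bonds formed (products):
    C=O: 6 × 787 = 4722
    O–H: 4 × 454 = 1816
    Σ(formed) = 6538 kJ
  ΔH_I = 4726 − 6538 = −1812 kJ
Reaction II:
  Bonds broken (reactants):
    C–H: 8 × 398 = 3184
    N–H: 6 × 398 = 2388
    O=O: 3 × 481 = 1443
    Σ(broken) = 7015 kJ
  Bonds formed (products):
    C≡N: 2 × 869 = 1738
    C–H: 2 × 398 = 796
    O–H: 12 × 454 = 5448
    Σ(formed) = 7982 kJ
  ΔH_II = 7015 − 7982 = −967 kJ
ΔH_I − ΔH_II = −845 kJ, so reaction I has the more negative ΔH; |ΔH_I − ΔH_II| = 845 kJ.

Reaction I, by 845 kJ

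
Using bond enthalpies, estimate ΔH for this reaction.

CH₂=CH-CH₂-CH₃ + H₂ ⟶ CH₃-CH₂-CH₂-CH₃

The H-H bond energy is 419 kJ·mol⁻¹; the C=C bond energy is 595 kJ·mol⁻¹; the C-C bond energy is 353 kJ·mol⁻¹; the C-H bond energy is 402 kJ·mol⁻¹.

ΔH ≈ −143 kJ

Bonds broken (reactants):
  C-C: 2 × 353 = 706
  C-H: 8 × 402 = 3216
  C=C: 1 × 595 = 595
  H-H: 1 × 419 = 419
  Σ(broken) = 4936 kJ
Bonds formed (products):
  C-C: 3 × 353 = 1059
  C-H: 10 × 402 = 4020
  Σ(formed) = 5079 kJ
ΔH = Σ(broken) − Σ(formed) = 4936 − 5079 = −143 kJ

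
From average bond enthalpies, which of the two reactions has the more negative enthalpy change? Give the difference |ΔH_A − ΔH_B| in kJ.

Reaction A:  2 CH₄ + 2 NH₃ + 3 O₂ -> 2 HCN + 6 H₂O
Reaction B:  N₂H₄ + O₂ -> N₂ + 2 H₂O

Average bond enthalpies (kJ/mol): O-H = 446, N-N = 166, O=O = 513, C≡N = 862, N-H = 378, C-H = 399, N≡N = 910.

Reaction A, by 372 kJ

Reaction A:
  Bonds broken (reactants):
    C-H: 8 × 399 = 3192
    N-H: 6 × 378 = 2268
    O=O: 3 × 513 = 1539
    Σ(broken) = 6999 kJ
  Bonds formed (products):
    C≡N: 2 × 862 = 1724
    C-H: 2 × 399 = 798
    O-H: 12 × 446 = 5352
    Σ(formed) = 7874 kJ
  ΔH_A = 6999 − 7874 = −875 kJ
Reaction B:
  Bonds broken (reactants):
    N-H: 4 × 378 = 1512
    N-N: 1 × 166 = 166
    O=O: 1 × 513 = 513
    Σ(broken) = 2191 kJ
  Bonds formed (products):
    N≡N: 1 × 910 = 910
    O-H: 4 × 446 = 1784
    Σ(formed) = 2694 kJ
  ΔH_B = 2191 − 2694 = −503 kJ
ΔH_A − ΔH_B = −372 kJ, so reaction A has the more negative ΔH; |ΔH_A − ΔH_B| = 372 kJ.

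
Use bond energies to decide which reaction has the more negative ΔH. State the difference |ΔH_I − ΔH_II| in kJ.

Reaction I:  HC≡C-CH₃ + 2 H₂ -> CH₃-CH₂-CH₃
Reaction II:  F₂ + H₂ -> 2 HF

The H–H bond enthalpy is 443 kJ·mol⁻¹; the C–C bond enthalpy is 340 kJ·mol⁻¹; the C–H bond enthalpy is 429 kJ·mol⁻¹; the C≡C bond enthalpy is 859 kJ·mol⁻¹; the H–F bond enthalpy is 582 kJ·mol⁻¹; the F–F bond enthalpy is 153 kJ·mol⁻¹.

Reaction II, by 257 kJ

Reaction I:
  Bonds broken (reactants):
    C≡C: 1 × 859 = 859
    C–C: 1 × 340 = 340
    C–H: 4 × 429 = 1716
    H–H: 2 × 443 = 886
    Σ(broken) = 3801 kJ
  Bonds formed (products):
    C–C: 2 × 340 = 680
    C–H: 8 × 429 = 3432
    Σ(formed) = 4112 kJ
  ΔH_I = 3801 − 4112 = −311 kJ
Reaction II:
  Bonds broken (reactants):
    F–F: 1 × 153 = 153
    H–H: 1 × 443 = 443
    Σ(broken) = 596 kJ
  Bonds formed (products):
    H–F: 2 × 582 = 1164
    Σ(formed) = 1164 kJ
  ΔH_II = 596 − 1164 = −568 kJ
ΔH_I − ΔH_II = +257 kJ, so reaction II has the more negative ΔH; |ΔH_I − ΔH_II| = 257 kJ.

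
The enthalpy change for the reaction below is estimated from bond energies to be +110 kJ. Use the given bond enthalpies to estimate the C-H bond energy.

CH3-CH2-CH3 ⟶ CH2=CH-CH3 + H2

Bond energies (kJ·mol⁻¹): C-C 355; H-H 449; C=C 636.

D(C-H) ≈ 420 kJ/mol

Let D be the C-H bond energy.
Σ(broken) = 2×355 + 8×D = 710 + 8D
Σ(formed) = 1×355 + 6×D + 1×636 + 1×449 = 1440 + 6D
ΔH = Σ(broken) − Σ(formed) = (710 + 8D) − (1440 + 6D) = −730 + 2D
Setting this equal to +110 kJ gives 2D = 840, so D = 420 kJ/mol.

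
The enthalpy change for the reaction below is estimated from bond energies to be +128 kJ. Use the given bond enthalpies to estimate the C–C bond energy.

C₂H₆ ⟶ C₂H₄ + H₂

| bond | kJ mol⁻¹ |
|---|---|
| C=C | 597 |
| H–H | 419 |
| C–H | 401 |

D(C–C) ≈ 342 kJ/mol

Let D be the C–C bond energy.
Σ(broken) = 1×D + 6×401 = 2406 + D
Σ(formed) = 4×401 + 1×597 + 1×419 = 2620
ΔH = Σ(broken) − Σ(formed) = (2406 + D) − (2620) = −214 + D
Setting this equal to +128 kJ gives D = 342 kJ/mol.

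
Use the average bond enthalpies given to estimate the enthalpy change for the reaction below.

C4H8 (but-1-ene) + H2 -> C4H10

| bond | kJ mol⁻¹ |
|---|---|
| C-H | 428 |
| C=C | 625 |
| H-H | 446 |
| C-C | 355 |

Bonds broken (reactants):
  C-C: 2 × 355 = 710
  C-H: 8 × 428 = 3424
  C=C: 1 × 625 = 625
  H-H: 1 × 446 = 446
  Σ(broken) = 5205 kJ
Bonds formed (products):
  C-C: 3 × 355 = 1065
  C-H: 10 × 428 = 4280
  Σ(formed) = 5345 kJ
ΔH = Σ(broken) − Σ(formed) = 5205 − 5345 = −140 kJ

ΔH ≈ −140 kJ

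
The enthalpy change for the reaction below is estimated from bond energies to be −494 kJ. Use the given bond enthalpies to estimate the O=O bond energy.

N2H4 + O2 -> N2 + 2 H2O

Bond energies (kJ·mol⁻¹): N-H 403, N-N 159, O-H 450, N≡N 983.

Let D be the O=O bond energy.
Σ(broken) = 4×403 + 1×159 + 1×D = 1771 + D
Σ(formed) = 1×983 + 4×450 = 2783
ΔH = Σ(broken) − Σ(formed) = (1771 + D) − (2783) = −1012 + D
Setting this equal to −494 kJ gives D = 518 kJ/mol.

D(O=O) ≈ 518 kJ/mol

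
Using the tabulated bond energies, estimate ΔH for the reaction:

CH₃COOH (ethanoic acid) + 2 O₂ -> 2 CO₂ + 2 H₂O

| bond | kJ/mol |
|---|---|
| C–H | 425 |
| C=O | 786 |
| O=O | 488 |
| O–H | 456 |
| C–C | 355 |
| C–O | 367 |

ΔH ≈ −753 kJ

Bonds broken (reactants):
  C–C: 1 × 355 = 355
  C–H: 3 × 425 = 1275
  C–O: 1 × 367 = 367
  C=O: 1 × 786 = 786
  O–H: 1 × 456 = 456
  O=O: 2 × 488 = 976
  Σ(broken) = 4215 kJ
Bonds formed (products):
  C=O: 4 × 786 = 3144
  O–H: 4 × 456 = 1824
  Σ(formed) = 4968 kJ
ΔH = Σ(broken) − Σ(formed) = 4215 − 4968 = −753 kJ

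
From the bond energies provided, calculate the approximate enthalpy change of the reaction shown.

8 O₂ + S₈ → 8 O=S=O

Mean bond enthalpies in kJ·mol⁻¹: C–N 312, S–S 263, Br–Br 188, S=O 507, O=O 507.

Bonds broken (reactants):
  O=O: 8 × 507 = 4056
  S–S: 8 × 263 = 2104
  Σ(broken) = 6160 kJ
Bonds formed (products):
  S=O: 16 × 507 = 8112
  Σ(formed) = 8112 kJ
ΔH = Σ(broken) − Σ(formed) = 6160 − 8112 = −1952 kJ

ΔH ≈ −1952 kJ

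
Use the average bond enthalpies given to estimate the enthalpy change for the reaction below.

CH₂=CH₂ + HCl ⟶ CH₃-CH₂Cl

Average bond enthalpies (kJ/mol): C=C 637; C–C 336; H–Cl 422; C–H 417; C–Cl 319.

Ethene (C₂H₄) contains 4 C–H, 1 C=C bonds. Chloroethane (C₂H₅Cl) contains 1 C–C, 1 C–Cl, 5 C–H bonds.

ΔH ≈ −13 kJ

Bonds broken (reactants):
  C–H: 4 × 417 = 1668
  C=C: 1 × 637 = 637
  H–Cl: 1 × 422 = 422
  Σ(broken) = 2727 kJ
Bonds formed (products):
  C–C: 1 × 336 = 336
  C–Cl: 1 × 319 = 319
  C–H: 5 × 417 = 2085
  Σ(formed) = 2740 kJ
ΔH = Σ(broken) − Σ(formed) = 2727 − 2740 = −13 kJ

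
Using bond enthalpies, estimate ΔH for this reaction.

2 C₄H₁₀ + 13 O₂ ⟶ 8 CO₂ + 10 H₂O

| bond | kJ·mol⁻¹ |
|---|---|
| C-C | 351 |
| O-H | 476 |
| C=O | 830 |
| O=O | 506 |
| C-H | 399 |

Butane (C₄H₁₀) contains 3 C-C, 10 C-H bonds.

ΔH ≈ −6136 kJ

Bonds broken (reactants):
  C-C: 6 × 351 = 2106
  C-H: 20 × 399 = 7980
  O=O: 13 × 506 = 6578
  Σ(broken) = 16664 kJ
Bonds formed (products):
  C=O: 16 × 830 = 13280
  O-H: 20 × 476 = 9520
  Σ(formed) = 22800 kJ
ΔH = Σ(broken) − Σ(formed) = 16664 − 22800 = −6136 kJ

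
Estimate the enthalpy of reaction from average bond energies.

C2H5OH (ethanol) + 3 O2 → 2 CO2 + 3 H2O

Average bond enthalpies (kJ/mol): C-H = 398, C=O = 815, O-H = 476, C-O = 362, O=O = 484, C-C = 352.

ΔH ≈ −1484 kJ

Bonds broken (reactants):
  C-C: 1 × 352 = 352
  C-H: 5 × 398 = 1990
  C-O: 1 × 362 = 362
  O-H: 1 × 476 = 476
  O=O: 3 × 484 = 1452
  Σ(broken) = 4632 kJ
Bonds formed (products):
  C=O: 4 × 815 = 3260
  O-H: 6 × 476 = 2856
  Σ(formed) = 6116 kJ
ΔH = Σ(broken) − Σ(formed) = 4632 − 6116 = −1484 kJ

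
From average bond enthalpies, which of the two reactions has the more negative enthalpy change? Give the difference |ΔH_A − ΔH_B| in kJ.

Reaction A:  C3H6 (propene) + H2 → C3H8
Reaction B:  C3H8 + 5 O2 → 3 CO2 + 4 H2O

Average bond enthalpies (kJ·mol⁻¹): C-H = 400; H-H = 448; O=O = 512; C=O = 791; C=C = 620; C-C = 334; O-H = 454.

Reaction B, by 1884 kJ

Reaction A:
  Bonds broken (reactants):
    C-C: 1 × 334 = 334
    C-H: 6 × 400 = 2400
    C=C: 1 × 620 = 620
    H-H: 1 × 448 = 448
    Σ(broken) = 3802 kJ
  Bonds formed (products):
    C-C: 2 × 334 = 668
    C-H: 8 × 400 = 3200
    Σ(formed) = 3868 kJ
  ΔH_A = 3802 − 3868 = −66 kJ
Reaction B:
  Bonds broken (reactants):
    C-C: 2 × 334 = 668
    C-H: 8 × 400 = 3200
    O=O: 5 × 512 = 2560
    Σ(broken) = 6428 kJ
  Bonds formed (products):
    C=O: 6 × 791 = 4746
    O-H: 8 × 454 = 3632
    Σ(formed) = 8378 kJ
  ΔH_B = 6428 − 8378 = −1950 kJ
ΔH_A − ΔH_B = +1884 kJ, so reaction B has the more negative ΔH; |ΔH_A − ΔH_B| = 1884 kJ.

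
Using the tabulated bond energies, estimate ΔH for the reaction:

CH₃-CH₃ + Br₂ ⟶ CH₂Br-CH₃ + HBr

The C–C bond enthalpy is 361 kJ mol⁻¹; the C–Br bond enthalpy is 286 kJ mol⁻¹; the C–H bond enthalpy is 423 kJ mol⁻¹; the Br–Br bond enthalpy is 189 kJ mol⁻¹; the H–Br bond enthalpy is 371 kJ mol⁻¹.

Bonds broken (reactants):
  Br–Br: 1 × 189 = 189
  C–C: 1 × 361 = 361
  C–H: 6 × 423 = 2538
  Σ(broken) = 3088 kJ
Bonds formed (products):
  C–Br: 1 × 286 = 286
  C–C: 1 × 361 = 361
  C–H: 5 × 423 = 2115
  H–Br: 1 × 371 = 371
  Σ(formed) = 3133 kJ
ΔH = Σ(broken) − Σ(formed) = 3088 − 3133 = −45 kJ

ΔH ≈ −45 kJ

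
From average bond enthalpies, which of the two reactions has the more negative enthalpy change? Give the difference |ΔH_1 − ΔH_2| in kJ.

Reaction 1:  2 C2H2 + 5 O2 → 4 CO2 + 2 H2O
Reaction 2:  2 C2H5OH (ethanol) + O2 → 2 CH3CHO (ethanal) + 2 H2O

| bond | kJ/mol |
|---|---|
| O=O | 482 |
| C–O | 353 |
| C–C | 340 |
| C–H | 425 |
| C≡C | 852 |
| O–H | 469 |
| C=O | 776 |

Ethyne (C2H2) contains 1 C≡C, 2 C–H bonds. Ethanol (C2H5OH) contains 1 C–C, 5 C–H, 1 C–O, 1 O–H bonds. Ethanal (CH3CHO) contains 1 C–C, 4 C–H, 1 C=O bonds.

Reaction 1, by 1818 kJ

Reaction 1:
  Bonds broken (reactants):
    C≡C: 2 × 852 = 1704
    C–H: 4 × 425 = 1700
    O=O: 5 × 482 = 2410
    Σ(broken) = 5814 kJ
  Bonds formed (products):
    C=O: 8 × 776 = 6208
    O–H: 4 × 469 = 1876
    Σ(formed) = 8084 kJ
  ΔH_1 = 5814 − 8084 = −2270 kJ
Reaction 2:
  Bonds broken (reactants):
    C–C: 2 × 340 = 680
    C–H: 10 × 425 = 4250
    C–O: 2 × 353 = 706
    O–H: 2 × 469 = 938
    O=O: 1 × 482 = 482
    Σ(broken) = 7056 kJ
  Bonds formed (products):
    C–C: 2 × 340 = 680
    C–H: 8 × 425 = 3400
    C=O: 2 × 776 = 1552
    O–H: 4 × 469 = 1876
    Σ(formed) = 7508 kJ
  ΔH_2 = 7056 − 7508 = −452 kJ
ΔH_1 − ΔH_2 = −1818 kJ, so reaction 1 has the more negative ΔH; |ΔH_1 − ΔH_2| = 1818 kJ.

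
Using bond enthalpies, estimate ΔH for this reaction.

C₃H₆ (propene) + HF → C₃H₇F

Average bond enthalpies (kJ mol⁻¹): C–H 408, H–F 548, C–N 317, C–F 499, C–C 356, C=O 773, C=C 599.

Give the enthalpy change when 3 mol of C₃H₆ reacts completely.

Bonds broken (reactants):
  C–C: 1 × 356 = 356
  C–H: 6 × 408 = 2448
  C=C: 1 × 599 = 599
  H–F: 1 × 548 = 548
  Σ(broken) = 3951 kJ
Bonds formed (products):
  C–C: 2 × 356 = 712
  C–F: 1 × 499 = 499
  C–H: 7 × 408 = 2856
  Σ(formed) = 4067 kJ
ΔH = Σ(broken) − Σ(formed) = 3951 − 4067 = −116 kJ
For 3× the reaction as written: 3 × (−116) = −348 kJ

ΔH = −348 kJ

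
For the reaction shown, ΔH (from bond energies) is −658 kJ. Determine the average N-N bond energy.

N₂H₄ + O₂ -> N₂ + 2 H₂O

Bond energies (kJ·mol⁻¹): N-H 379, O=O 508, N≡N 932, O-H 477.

D(N-N) ≈ 158 kJ/mol

Let D be the N-N bond energy.
Σ(broken) = 4×379 + 1×D + 1×508 = 2024 + D
Σ(formed) = 1×932 + 4×477 = 2840
ΔH = Σ(broken) − Σ(formed) = (2024 + D) − (2840) = −816 + D
Setting this equal to −658 kJ gives D = 158 kJ/mol.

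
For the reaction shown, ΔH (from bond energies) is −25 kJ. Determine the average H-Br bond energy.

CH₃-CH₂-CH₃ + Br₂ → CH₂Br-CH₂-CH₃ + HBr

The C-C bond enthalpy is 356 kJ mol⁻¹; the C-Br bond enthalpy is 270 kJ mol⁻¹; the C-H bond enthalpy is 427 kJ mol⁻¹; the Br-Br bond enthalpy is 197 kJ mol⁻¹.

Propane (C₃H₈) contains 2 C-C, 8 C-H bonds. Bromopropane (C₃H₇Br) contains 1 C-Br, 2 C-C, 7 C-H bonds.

D(H-Br) ≈ 379 kJ/mol

Let D be the H-Br bond energy.
Σ(broken) = 1×197 + 2×356 + 8×427 = 4325
Σ(formed) = 1×270 + 2×356 + 7×427 + 1×D = 3971 + D
ΔH = Σ(broken) − Σ(formed) = (4325) − (3971 + D) = +354 − D
Setting this equal to −25 kJ gives D = 379 kJ/mol.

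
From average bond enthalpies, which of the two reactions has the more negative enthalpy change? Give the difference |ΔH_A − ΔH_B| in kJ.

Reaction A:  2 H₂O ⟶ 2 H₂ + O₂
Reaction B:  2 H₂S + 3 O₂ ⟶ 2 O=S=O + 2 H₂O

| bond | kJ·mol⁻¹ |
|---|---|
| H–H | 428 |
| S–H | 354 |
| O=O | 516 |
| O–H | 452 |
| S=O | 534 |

Reaction B, by 1416 kJ

Reaction A:
  Bonds broken (reactants):
    O–H: 4 × 452 = 1808
    Σ(broken) = 1808 kJ
  Bonds formed (products):
    H–H: 2 × 428 = 856
    O=O: 1 × 516 = 516
    Σ(formed) = 1372 kJ
  ΔH_A = 1808 − 1372 = +436 kJ
Reaction B:
  Bonds broken (reactants):
    O=O: 3 × 516 = 1548
    S–H: 4 × 354 = 1416
    Σ(broken) = 2964 kJ
  Bonds formed (products):
    O–H: 4 × 452 = 1808
    S=O: 4 × 534 = 2136
    Σ(formed) = 3944 kJ
  ΔH_B = 2964 − 3944 = −980 kJ
ΔH_A − ΔH_B = +1416 kJ, so reaction B has the more negative ΔH; |ΔH_A − ΔH_B| = 1416 kJ.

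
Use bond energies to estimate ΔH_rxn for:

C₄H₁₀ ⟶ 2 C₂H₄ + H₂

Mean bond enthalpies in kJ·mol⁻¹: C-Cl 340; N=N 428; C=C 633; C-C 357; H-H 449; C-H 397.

ΔH ≈ +150 kJ

Bonds broken (reactants):
  C-C: 3 × 357 = 1071
  C-H: 10 × 397 = 3970
  Σ(broken) = 5041 kJ
Bonds formed (products):
  C-H: 8 × 397 = 3176
  C=C: 2 × 633 = 1266
  H-H: 1 × 449 = 449
  Σ(formed) = 4891 kJ
ΔH = Σ(broken) − Σ(formed) = 5041 − 4891 = +150 kJ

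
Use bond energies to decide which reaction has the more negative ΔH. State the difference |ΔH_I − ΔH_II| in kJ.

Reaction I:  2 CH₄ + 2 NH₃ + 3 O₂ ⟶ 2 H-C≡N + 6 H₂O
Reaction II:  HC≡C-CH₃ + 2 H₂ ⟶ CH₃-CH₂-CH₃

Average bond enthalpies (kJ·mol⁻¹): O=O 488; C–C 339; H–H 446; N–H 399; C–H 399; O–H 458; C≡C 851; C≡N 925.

Reaction I, by 902 kJ

Reaction I:
  Bonds broken (reactants):
    C–H: 8 × 399 = 3192
    N–H: 6 × 399 = 2394
    O=O: 3 × 488 = 1464
    Σ(broken) = 7050 kJ
  Bonds formed (products):
    C≡N: 2 × 925 = 1850
    C–H: 2 × 399 = 798
    O–H: 12 × 458 = 5496
    Σ(formed) = 8144 kJ
  ΔH_I = 7050 − 8144 = −1094 kJ
Reaction II:
  Bonds broken (reactants):
    C≡C: 1 × 851 = 851
    C–C: 1 × 339 = 339
    C–H: 4 × 399 = 1596
    H–H: 2 × 446 = 892
    Σ(broken) = 3678 kJ
  Bonds formed (products):
    C–C: 2 × 339 = 678
    C–H: 8 × 399 = 3192
    Σ(formed) = 3870 kJ
  ΔH_II = 3678 − 3870 = −192 kJ
ΔH_I − ΔH_II = −902 kJ, so reaction I has the more negative ΔH; |ΔH_I − ΔH_II| = 902 kJ.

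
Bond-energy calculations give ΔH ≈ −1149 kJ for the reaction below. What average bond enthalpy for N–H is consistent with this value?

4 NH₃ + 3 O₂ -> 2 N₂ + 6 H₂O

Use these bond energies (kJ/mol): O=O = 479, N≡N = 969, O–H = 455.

Let D be the N–H bond energy.
Σ(broken) = 12×D + 3×479 = 1437 + 12D
Σ(formed) = 2×969 + 12×455 = 7398
ΔH = Σ(broken) − Σ(formed) = (1437 + 12D) − (7398) = −5961 + 12D
Setting this equal to −1149 kJ gives 12D = 4812, so D = 401 kJ/mol.

D(N–H) ≈ 401 kJ/mol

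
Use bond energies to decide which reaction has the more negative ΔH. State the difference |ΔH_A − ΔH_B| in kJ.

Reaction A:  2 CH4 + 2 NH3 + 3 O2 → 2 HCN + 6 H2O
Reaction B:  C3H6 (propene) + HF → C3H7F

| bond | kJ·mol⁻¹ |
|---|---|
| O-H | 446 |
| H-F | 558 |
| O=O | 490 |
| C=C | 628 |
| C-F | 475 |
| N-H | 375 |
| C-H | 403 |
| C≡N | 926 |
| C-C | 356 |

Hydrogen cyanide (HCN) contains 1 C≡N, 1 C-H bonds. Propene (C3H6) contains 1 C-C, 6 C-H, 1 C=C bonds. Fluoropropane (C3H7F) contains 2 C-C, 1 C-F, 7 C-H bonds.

Reaction A:
  Bonds broken (reactants):
    C-H: 8 × 403 = 3224
    N-H: 6 × 375 = 2250
    O=O: 3 × 490 = 1470
    Σ(broken) = 6944 kJ
  Bonds formed (products):
    C≡N: 2 × 926 = 1852
    C-H: 2 × 403 = 806
    O-H: 12 × 446 = 5352
    Σ(formed) = 8010 kJ
  ΔH_A = 6944 − 8010 = −1066 kJ
Reaction B:
  Bonds broken (reactants):
    C-C: 1 × 356 = 356
    C-H: 6 × 403 = 2418
    C=C: 1 × 628 = 628
    H-F: 1 × 558 = 558
    Σ(broken) = 3960 kJ
  Bonds formed (products):
    C-C: 2 × 356 = 712
    C-F: 1 × 475 = 475
    C-H: 7 × 403 = 2821
    Σ(formed) = 4008 kJ
  ΔH_B = 3960 − 4008 = −48 kJ
ΔH_A − ΔH_B = −1018 kJ, so reaction A has the more negative ΔH; |ΔH_A − ΔH_B| = 1018 kJ.

Reaction A, by 1018 kJ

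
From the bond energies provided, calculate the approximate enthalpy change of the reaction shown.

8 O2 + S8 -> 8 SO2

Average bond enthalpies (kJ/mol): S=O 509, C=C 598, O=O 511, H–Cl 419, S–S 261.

ΔH ≈ −1968 kJ

Bonds broken (reactants):
  O=O: 8 × 511 = 4088
  S–S: 8 × 261 = 2088
  Σ(broken) = 6176 kJ
Bonds formed (products):
  S=O: 16 × 509 = 8144
  Σ(formed) = 8144 kJ
ΔH = Σ(broken) − Σ(formed) = 6176 − 8144 = −1968 kJ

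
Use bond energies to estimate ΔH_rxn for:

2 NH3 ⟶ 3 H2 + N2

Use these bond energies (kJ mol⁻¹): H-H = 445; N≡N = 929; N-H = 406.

Bonds broken (reactants):
  N-H: 6 × 406 = 2436
  Σ(broken) = 2436 kJ
Bonds formed (products):
  H-H: 3 × 445 = 1335
  N≡N: 1 × 929 = 929
  Σ(formed) = 2264 kJ
ΔH = Σ(broken) − Σ(formed) = 2436 − 2264 = +172 kJ

ΔH ≈ +172 kJ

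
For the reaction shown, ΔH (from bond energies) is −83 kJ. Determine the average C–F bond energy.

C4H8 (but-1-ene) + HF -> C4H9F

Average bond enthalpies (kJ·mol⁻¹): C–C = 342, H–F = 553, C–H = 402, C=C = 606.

Let D be the C–F bond energy.
Σ(broken) = 2×342 + 8×402 + 1×606 + 1×553 = 5059
Σ(formed) = 3×342 + 1×D + 9×402 = 4644 + D
ΔH = Σ(broken) − Σ(formed) = (5059) − (4644 + D) = +415 − D
Setting this equal to −83 kJ gives D = 498 kJ/mol.

D(C–F) ≈ 498 kJ/mol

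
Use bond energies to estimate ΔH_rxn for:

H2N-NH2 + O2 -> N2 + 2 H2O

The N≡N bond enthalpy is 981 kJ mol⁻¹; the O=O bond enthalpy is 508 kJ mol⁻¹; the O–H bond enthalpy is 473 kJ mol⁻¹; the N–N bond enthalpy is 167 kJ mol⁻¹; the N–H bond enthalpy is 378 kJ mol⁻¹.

Bonds broken (reactants):
  N–H: 4 × 378 = 1512
  N–N: 1 × 167 = 167
  O=O: 1 × 508 = 508
  Σ(broken) = 2187 kJ
Bonds formed (products):
  N≡N: 1 × 981 = 981
  O–H: 4 × 473 = 1892
  Σ(formed) = 2873 kJ
ΔH = Σ(broken) − Σ(formed) = 2187 − 2873 = −686 kJ

ΔH ≈ −686 kJ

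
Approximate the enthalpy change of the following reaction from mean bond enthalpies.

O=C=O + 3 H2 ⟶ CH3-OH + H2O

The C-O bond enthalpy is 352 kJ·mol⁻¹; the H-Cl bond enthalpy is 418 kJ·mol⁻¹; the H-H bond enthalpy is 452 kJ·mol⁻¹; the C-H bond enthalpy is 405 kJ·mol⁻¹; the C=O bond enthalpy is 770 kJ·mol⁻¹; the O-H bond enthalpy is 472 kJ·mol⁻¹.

ΔH ≈ −87 kJ

Bonds broken (reactants):
  C=O: 2 × 770 = 1540
  H-H: 3 × 452 = 1356
  Σ(broken) = 2896 kJ
Bonds formed (products):
  C-H: 3 × 405 = 1215
  C-O: 1 × 352 = 352
  O-H: 3 × 472 = 1416
  Σ(formed) = 2983 kJ
ΔH = Σ(broken) − Σ(formed) = 2896 − 2983 = −87 kJ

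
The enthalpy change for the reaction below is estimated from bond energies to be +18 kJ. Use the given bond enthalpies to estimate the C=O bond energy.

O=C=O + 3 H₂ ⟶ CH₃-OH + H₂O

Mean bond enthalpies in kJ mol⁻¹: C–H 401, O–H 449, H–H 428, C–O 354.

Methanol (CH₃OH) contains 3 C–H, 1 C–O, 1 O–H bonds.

D(C=O) ≈ 819 kJ/mol

Let D be the C=O bond energy.
Σ(broken) = 2×D + 3×428 = 1284 + 2D
Σ(formed) = 3×401 + 1×354 + 3×449 = 2904
ΔH = Σ(broken) − Σ(formed) = (1284 + 2D) − (2904) = −1620 + 2D
Setting this equal to +18 kJ gives 2D = 1638, so D = 819 kJ/mol.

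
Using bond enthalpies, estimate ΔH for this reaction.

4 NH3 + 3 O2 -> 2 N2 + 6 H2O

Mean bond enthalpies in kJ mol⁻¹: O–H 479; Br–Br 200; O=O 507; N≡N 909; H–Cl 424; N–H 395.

Bonds broken (reactants):
  N–H: 12 × 395 = 4740
  O=O: 3 × 507 = 1521
  Σ(broken) = 6261 kJ
Bonds formed (products):
  N≡N: 2 × 909 = 1818
  O–H: 12 × 479 = 5748
  Σ(formed) = 7566 kJ
ΔH = Σ(broken) − Σ(formed) = 6261 − 7566 = −1305 kJ

ΔH ≈ −1305 kJ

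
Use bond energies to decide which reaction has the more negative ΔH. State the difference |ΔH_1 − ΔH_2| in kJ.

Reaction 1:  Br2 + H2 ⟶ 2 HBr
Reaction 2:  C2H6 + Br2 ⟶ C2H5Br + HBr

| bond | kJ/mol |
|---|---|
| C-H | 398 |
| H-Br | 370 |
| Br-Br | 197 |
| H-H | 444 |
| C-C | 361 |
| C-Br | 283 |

Reaction 1:
  Bonds broken (reactants):
    Br-Br: 1 × 197 = 197
    H-H: 1 × 444 = 444
    Σ(broken) = 641 kJ
  Bonds formed (products):
    H-Br: 2 × 370 = 740
    Σ(formed) = 740 kJ
  ΔH_1 = 641 − 740 = −99 kJ
Reaction 2:
  Bonds broken (reactants):
    Br-Br: 1 × 197 = 197
    C-C: 1 × 361 = 361
    C-H: 6 × 398 = 2388
    Σ(broken) = 2946 kJ
  Bonds formed (products):
    C-Br: 1 × 283 = 283
    C-C: 1 × 361 = 361
    C-H: 5 × 398 = 1990
    H-Br: 1 × 370 = 370
    Σ(formed) = 3004 kJ
  ΔH_2 = 2946 − 3004 = −58 kJ
ΔH_1 − ΔH_2 = −41 kJ, so reaction 1 has the more negative ΔH; |ΔH_1 − ΔH_2| = 41 kJ.

Reaction 1, by 41 kJ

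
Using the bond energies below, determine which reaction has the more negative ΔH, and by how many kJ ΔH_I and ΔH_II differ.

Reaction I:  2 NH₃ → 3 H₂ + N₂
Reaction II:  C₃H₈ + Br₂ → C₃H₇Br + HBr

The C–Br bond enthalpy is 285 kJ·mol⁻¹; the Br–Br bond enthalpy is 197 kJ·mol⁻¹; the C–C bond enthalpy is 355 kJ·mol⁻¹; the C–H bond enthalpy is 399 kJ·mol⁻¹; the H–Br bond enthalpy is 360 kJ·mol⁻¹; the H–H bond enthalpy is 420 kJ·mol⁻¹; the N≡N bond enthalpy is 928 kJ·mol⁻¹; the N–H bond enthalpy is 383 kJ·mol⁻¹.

Reaction II, by 159 kJ

Reaction I:
  Bonds broken (reactants):
    N–H: 6 × 383 = 2298
    Σ(broken) = 2298 kJ
  Bonds formed (products):
    H–H: 3 × 420 = 1260
    N≡N: 1 × 928 = 928
    Σ(formed) = 2188 kJ
  ΔH_I = 2298 − 2188 = +110 kJ
Reaction II:
  Bonds broken (reactants):
    Br–Br: 1 × 197 = 197
    C–C: 2 × 355 = 710
    C–H: 8 × 399 = 3192
    Σ(broken) = 4099 kJ
  Bonds formed (products):
    C–Br: 1 × 285 = 285
    C–C: 2 × 355 = 710
    C–H: 7 × 399 = 2793
    H–Br: 1 × 360 = 360
    Σ(formed) = 4148 kJ
  ΔH_II = 4099 − 4148 = −49 kJ
ΔH_I − ΔH_II = +159 kJ, so reaction II has the more negative ΔH; |ΔH_I − ΔH_II| = 159 kJ.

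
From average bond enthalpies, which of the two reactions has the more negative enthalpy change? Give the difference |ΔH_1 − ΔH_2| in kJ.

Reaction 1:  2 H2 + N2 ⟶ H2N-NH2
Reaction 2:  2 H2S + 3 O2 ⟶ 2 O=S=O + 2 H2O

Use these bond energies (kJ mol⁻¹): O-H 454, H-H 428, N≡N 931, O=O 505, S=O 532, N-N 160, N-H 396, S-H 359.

Reaction 2, by 1036 kJ

Reaction 1:
  Bonds broken (reactants):
    H-H: 2 × 428 = 856
    N≡N: 1 × 931 = 931
    Σ(broken) = 1787 kJ
  Bonds formed (products):
    N-H: 4 × 396 = 1584
    N-N: 1 × 160 = 160
    Σ(formed) = 1744 kJ
  ΔH_1 = 1787 − 1744 = +43 kJ
Reaction 2:
  Bonds broken (reactants):
    O=O: 3 × 505 = 1515
    S-H: 4 × 359 = 1436
    Σ(broken) = 2951 kJ
  Bonds formed (products):
    O-H: 4 × 454 = 1816
    S=O: 4 × 532 = 2128
    Σ(formed) = 3944 kJ
  ΔH_2 = 2951 − 3944 = −993 kJ
ΔH_1 − ΔH_2 = +1036 kJ, so reaction 2 has the more negative ΔH; |ΔH_1 − ΔH_2| = 1036 kJ.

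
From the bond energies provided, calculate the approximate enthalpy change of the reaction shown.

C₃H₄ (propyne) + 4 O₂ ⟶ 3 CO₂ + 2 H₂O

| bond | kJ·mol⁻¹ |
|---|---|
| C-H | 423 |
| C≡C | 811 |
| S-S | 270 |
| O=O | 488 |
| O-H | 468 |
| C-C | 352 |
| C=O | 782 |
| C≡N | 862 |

ΔH ≈ −1757 kJ

Bonds broken (reactants):
  C≡C: 1 × 811 = 811
  C-C: 1 × 352 = 352
  C-H: 4 × 423 = 1692
  O=O: 4 × 488 = 1952
  Σ(broken) = 4807 kJ
Bonds formed (products):
  C=O: 6 × 782 = 4692
  O-H: 4 × 468 = 1872
  Σ(formed) = 6564 kJ
ΔH = Σ(broken) − Σ(formed) = 4807 − 6564 = −1757 kJ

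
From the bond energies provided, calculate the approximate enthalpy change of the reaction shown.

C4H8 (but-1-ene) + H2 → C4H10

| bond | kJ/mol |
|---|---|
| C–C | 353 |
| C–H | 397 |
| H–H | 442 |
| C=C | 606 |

ΔH ≈ −99 kJ

Bonds broken (reactants):
  C–C: 2 × 353 = 706
  C–H: 8 × 397 = 3176
  C=C: 1 × 606 = 606
  H–H: 1 × 442 = 442
  Σ(broken) = 4930 kJ
Bonds formed (products):
  C–C: 3 × 353 = 1059
  C–H: 10 × 397 = 3970
  Σ(formed) = 5029 kJ
ΔH = Σ(broken) − Σ(formed) = 4930 − 5029 = −99 kJ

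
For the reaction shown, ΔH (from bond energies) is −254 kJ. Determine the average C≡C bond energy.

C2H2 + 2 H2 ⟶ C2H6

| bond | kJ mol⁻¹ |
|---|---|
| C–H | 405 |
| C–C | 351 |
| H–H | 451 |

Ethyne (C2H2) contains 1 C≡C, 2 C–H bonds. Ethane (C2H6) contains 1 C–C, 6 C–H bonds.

Let D be the C≡C bond energy.
Σ(broken) = 1×D + 2×405 + 2×451 = 1712 + D
Σ(formed) = 1×351 + 6×405 = 2781
ΔH = Σ(broken) − Σ(formed) = (1712 + D) − (2781) = −1069 + D
Setting this equal to −254 kJ gives D = 815 kJ/mol.

D(C≡C) ≈ 815 kJ/mol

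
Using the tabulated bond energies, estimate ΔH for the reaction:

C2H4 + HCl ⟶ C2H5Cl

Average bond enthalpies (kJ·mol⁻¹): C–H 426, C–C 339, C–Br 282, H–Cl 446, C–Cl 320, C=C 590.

Bonds broken (reactants):
  C–H: 4 × 426 = 1704
  C=C: 1 × 590 = 590
  H–Cl: 1 × 446 = 446
  Σ(broken) = 2740 kJ
Bonds formed (products):
  C–C: 1 × 339 = 339
  C–Cl: 1 × 320 = 320
  C–H: 5 × 426 = 2130
  Σ(formed) = 2789 kJ
ΔH = Σ(broken) − Σ(formed) = 2740 − 2789 = −49 kJ

ΔH ≈ −49 kJ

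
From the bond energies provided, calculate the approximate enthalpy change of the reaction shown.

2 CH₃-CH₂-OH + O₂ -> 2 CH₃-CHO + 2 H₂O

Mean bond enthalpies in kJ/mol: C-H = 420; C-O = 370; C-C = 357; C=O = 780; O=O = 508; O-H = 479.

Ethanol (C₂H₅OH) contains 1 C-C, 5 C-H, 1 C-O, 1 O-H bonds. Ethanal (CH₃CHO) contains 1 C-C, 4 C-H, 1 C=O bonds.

Bonds broken (reactants):
  C-C: 2 × 357 = 714
  C-H: 10 × 420 = 4200
  C-O: 2 × 370 = 740
  O-H: 2 × 479 = 958
  O=O: 1 × 508 = 508
  Σ(broken) = 7120 kJ
Bonds formed (products):
  C-C: 2 × 357 = 714
  C-H: 8 × 420 = 3360
  C=O: 2 × 780 = 1560
  O-H: 4 × 479 = 1916
  Σ(formed) = 7550 kJ
ΔH = Σ(broken) − Σ(formed) = 7120 − 7550 = −430 kJ

ΔH ≈ −430 kJ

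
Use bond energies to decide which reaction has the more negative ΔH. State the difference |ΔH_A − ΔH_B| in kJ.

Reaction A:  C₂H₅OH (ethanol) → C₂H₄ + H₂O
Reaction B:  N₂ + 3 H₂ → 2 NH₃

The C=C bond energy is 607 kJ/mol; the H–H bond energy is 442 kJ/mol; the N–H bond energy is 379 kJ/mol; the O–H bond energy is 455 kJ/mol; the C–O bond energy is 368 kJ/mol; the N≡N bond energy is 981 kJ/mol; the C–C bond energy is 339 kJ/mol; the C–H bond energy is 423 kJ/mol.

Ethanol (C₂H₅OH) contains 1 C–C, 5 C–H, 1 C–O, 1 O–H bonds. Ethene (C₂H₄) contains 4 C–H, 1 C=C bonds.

Reaction B, by 35 kJ

Reaction A:
  Bonds broken (reactants):
    C–C: 1 × 339 = 339
    C–H: 5 × 423 = 2115
    C–O: 1 × 368 = 368
    O–H: 1 × 455 = 455
    Σ(broken) = 3277 kJ
  Bonds formed (products):
    C–H: 4 × 423 = 1692
    C=C: 1 × 607 = 607
    O–H: 2 × 455 = 910
    Σ(formed) = 3209 kJ
  ΔH_A = 3277 − 3209 = +68 kJ
Reaction B:
  Bonds broken (reactants):
    H–H: 3 × 442 = 1326
    N≡N: 1 × 981 = 981
    Σ(broken) = 2307 kJ
  Bonds formed (products):
    N–H: 6 × 379 = 2274
    Σ(formed) = 2274 kJ
  ΔH_B = 2307 − 2274 = +33 kJ
ΔH_A − ΔH_B = +35 kJ, so reaction B has the more negative ΔH; |ΔH_A − ΔH_B| = 35 kJ.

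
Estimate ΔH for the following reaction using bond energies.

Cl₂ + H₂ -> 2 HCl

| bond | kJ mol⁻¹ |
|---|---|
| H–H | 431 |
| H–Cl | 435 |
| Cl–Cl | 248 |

ΔH ≈ −191 kJ

Bonds broken (reactants):
  Cl–Cl: 1 × 248 = 248
  H–H: 1 × 431 = 431
  Σ(broken) = 679 kJ
Bonds formed (products):
  H–Cl: 2 × 435 = 870
  Σ(formed) = 870 kJ
ΔH = Σ(broken) − Σ(formed) = 679 − 870 = −191 kJ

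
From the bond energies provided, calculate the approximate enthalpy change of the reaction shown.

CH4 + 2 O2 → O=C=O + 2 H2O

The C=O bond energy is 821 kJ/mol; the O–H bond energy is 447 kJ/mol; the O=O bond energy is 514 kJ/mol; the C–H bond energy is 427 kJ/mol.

Bonds broken (reactants):
  C–H: 4 × 427 = 1708
  O=O: 2 × 514 = 1028
  Σ(broken) = 2736 kJ
Bonds formed (products):
  C=O: 2 × 821 = 1642
  O–H: 4 × 447 = 1788
  Σ(formed) = 3430 kJ
ΔH = Σ(broken) − Σ(formed) = 2736 − 3430 = −694 kJ

ΔH ≈ −694 kJ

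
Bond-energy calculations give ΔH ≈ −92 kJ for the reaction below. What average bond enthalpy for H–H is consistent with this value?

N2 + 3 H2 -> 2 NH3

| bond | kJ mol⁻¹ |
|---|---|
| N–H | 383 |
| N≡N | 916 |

D(H–H) ≈ 430 kJ/mol

Let D be the H–H bond energy.
Σ(broken) = 3×D + 1×916 = 916 + 3D
Σ(formed) = 6×383 = 2298
ΔH = Σ(broken) − Σ(formed) = (916 + 3D) − (2298) = −1382 + 3D
Setting this equal to −92 kJ gives 3D = 1290, so D = 430 kJ/mol.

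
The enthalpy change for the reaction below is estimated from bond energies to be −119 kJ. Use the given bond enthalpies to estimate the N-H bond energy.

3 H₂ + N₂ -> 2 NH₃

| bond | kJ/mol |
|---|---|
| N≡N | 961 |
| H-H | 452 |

D(N-H) ≈ 406 kJ/mol

Let D be the N-H bond energy.
Σ(broken) = 3×452 + 1×961 = 2317
Σ(formed) = 6×D = 6D
ΔH = Σ(broken) − Σ(formed) = (2317) − (6D) = +2317 − 6D
Setting this equal to −119 kJ gives 6D = 2436, so D = 406 kJ/mol.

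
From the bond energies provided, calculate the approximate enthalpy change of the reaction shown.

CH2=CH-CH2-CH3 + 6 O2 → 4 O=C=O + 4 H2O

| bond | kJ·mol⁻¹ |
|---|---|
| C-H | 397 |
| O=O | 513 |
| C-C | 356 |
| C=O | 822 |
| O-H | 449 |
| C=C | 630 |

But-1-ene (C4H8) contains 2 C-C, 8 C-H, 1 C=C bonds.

Bonds broken (reactants):
  C-C: 2 × 356 = 712
  C-H: 8 × 397 = 3176
  C=C: 1 × 630 = 630
  O=O: 6 × 513 = 3078
  Σ(broken) = 7596 kJ
Bonds formed (products):
  C=O: 8 × 822 = 6576
  O-H: 8 × 449 = 3592
  Σ(formed) = 10168 kJ
ΔH = Σ(broken) − Σ(formed) = 7596 − 10168 = −2572 kJ

ΔH ≈ −2572 kJ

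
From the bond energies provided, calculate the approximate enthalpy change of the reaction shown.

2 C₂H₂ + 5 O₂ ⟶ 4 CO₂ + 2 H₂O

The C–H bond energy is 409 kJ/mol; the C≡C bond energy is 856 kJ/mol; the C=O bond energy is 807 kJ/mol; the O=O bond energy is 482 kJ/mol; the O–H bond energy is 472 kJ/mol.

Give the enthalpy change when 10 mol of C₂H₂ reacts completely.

ΔH = −12930 kJ

Bonds broken (reactants):
  C≡C: 2 × 856 = 1712
  C–H: 4 × 409 = 1636
  O=O: 5 × 482 = 2410
  Σ(broken) = 5758 kJ
Bonds formed (products):
  C=O: 8 × 807 = 6456
  O–H: 4 × 472 = 1888
  Σ(formed) = 8344 kJ
ΔH = Σ(broken) − Σ(formed) = 5758 − 8344 = −2586 kJ
For 5× the reaction as written: 5 × (−2586) = −12930 kJ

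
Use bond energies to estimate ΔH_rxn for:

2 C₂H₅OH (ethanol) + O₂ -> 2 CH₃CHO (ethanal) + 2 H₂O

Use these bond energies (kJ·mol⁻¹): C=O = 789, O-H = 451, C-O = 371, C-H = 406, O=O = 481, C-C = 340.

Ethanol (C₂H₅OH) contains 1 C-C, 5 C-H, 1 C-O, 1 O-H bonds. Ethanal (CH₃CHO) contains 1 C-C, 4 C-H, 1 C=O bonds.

ΔH ≈ −445 kJ

Bonds broken (reactants):
  C-C: 2 × 340 = 680
  C-H: 10 × 406 = 4060
  C-O: 2 × 371 = 742
  O-H: 2 × 451 = 902
  O=O: 1 × 481 = 481
  Σ(broken) = 6865 kJ
Bonds formed (products):
  C-C: 2 × 340 = 680
  C-H: 8 × 406 = 3248
  C=O: 2 × 789 = 1578
  O-H: 4 × 451 = 1804
  Σ(formed) = 7310 kJ
ΔH = Σ(broken) − Σ(formed) = 6865 − 7310 = −445 kJ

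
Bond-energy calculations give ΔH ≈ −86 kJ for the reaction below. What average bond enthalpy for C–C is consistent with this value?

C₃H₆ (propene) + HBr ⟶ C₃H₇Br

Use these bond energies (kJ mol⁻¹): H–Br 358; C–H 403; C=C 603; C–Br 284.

Let D be the C–C bond energy.
Σ(broken) = 1×D + 6×403 + 1×603 + 1×358 = 3379 + D
Σ(formed) = 1×284 + 2×D + 7×403 = 3105 + 2D
ΔH = Σ(broken) − Σ(formed) = (3379 + D) − (3105 + 2D) = +274 − D
Setting this equal to −86 kJ gives D = 360 kJ/mol.

D(C–C) ≈ 360 kJ/mol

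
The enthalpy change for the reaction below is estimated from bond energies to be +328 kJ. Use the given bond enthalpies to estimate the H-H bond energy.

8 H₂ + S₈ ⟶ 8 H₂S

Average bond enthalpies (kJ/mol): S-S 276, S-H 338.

Let D be the H-H bond energy.
Σ(broken) = 8×D + 8×276 = 2208 + 8D
Σ(formed) = 16×338 = 5408
ΔH = Σ(broken) − Σ(formed) = (2208 + 8D) − (5408) = −3200 + 8D
Setting this equal to +328 kJ gives 8D = 3528, so D = 441 kJ/mol.

D(H-H) ≈ 441 kJ/mol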